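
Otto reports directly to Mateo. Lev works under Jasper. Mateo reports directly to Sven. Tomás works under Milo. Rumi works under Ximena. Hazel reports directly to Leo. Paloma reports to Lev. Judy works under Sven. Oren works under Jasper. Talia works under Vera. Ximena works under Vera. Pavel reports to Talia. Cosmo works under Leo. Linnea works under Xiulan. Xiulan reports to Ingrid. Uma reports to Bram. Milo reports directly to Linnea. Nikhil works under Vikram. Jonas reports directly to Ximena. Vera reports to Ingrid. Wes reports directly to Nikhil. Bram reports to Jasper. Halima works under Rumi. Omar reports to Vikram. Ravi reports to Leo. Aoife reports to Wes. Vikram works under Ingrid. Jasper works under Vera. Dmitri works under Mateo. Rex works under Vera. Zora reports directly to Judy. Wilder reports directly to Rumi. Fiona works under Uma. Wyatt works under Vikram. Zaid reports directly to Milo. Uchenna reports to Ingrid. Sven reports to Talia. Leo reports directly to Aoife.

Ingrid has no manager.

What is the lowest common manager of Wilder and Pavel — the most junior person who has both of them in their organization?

Vera

Wilder's chain of managers is Rumi, Ximena, Vera, Ingrid. Pavel's chain of managers is Talia, Vera, Ingrid. The first manager that appears in both chains is Vera.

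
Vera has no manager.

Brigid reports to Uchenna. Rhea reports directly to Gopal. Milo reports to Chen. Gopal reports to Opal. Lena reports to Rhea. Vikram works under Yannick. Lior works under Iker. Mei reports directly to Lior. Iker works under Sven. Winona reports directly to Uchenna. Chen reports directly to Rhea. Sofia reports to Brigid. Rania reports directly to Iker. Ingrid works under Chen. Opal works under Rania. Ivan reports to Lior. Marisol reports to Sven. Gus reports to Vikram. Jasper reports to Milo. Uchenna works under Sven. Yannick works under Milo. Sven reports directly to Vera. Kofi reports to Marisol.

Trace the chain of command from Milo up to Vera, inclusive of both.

Milo -> Chen -> Rhea -> Gopal -> Opal -> Rania -> Iker -> Sven -> Vera

Milo reports to Chen. Chen reports to Rhea. Rhea reports to Gopal. Gopal reports to Opal. Opal reports to Rania. Rania reports to Iker. Iker reports to Sven. Sven reports to Vera. Vera is at the top.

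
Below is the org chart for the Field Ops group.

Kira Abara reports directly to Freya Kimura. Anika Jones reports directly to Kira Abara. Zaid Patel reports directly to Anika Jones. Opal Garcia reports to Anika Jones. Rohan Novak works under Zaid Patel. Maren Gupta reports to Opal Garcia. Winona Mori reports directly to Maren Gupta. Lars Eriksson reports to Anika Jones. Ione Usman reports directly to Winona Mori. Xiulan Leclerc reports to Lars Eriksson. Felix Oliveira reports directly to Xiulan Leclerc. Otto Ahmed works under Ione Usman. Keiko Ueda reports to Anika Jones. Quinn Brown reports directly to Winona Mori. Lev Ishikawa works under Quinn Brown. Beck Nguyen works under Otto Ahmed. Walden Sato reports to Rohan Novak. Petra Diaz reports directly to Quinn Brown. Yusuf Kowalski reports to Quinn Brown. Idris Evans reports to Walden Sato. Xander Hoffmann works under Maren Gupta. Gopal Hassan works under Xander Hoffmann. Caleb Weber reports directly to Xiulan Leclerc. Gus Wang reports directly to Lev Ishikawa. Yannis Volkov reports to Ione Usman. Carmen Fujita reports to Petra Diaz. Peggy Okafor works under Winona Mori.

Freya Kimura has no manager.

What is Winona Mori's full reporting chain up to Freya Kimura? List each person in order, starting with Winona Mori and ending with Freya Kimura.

Winona Mori -> Maren Gupta -> Opal Garcia -> Anika Jones -> Kira Abara -> Freya Kimura

Winona Mori reports to Maren Gupta. Maren Gupta reports to Opal Garcia. Opal Garcia reports to Anika Jones. Anika Jones reports to Kira Abara. Kira Abara reports to Freya Kimura. Freya Kimura is at the top.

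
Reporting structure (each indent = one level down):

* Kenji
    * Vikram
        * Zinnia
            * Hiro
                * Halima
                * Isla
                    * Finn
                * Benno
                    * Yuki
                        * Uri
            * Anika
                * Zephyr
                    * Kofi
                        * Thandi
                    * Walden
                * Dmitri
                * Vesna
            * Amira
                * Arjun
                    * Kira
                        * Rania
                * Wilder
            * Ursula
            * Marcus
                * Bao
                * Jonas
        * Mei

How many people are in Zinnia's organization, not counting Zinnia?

Zinnia directly manages Hiro, Anika, Amira, Ursula, Marcus. Under Hiro: Benno, Yuki, Uri, Isla, Finn, Halima (6). Under Anika: Vesna, Dmitri, Zephyr, Walden, Kofi, Thandi (6). Under Amira: Wilder, Arjun, Kira, Rania (4). Ursula has no reports. Under Marcus: Jonas, Bao (2). So Zinnia's organization is 5 direct reports plus everyone under them: 7 + 7 + 5 + 1 + 3 = 23.

23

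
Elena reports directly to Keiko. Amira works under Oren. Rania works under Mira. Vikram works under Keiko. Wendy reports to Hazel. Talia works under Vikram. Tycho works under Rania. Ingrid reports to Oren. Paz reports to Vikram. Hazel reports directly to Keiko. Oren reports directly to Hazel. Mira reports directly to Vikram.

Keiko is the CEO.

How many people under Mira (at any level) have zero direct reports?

The only person in Mira's organization with no one reporting to them is Tycho. That is 1.

1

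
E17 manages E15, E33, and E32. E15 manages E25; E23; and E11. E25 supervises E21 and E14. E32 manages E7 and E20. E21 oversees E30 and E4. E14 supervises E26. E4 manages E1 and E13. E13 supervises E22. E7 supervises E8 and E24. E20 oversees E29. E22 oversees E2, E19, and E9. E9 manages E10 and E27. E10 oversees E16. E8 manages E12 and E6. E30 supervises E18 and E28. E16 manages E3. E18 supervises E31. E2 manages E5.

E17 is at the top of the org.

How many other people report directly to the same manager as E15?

2

E15 reports to E17. E17's other direct reports are E33, E32 — 2 peers.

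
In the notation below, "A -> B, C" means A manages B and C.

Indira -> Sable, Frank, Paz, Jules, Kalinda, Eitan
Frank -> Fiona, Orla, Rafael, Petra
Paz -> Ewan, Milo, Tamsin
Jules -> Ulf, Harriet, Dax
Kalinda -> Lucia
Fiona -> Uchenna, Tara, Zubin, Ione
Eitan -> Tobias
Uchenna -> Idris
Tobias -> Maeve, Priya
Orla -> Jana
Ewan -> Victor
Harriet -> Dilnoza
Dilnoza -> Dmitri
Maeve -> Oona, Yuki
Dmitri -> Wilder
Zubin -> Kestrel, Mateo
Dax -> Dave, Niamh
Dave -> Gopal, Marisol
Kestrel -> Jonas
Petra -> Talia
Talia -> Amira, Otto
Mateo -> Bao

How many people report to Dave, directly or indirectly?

Dave directly manages Gopal, Marisol. Gopal has no reports. Marisol has no reports. So Dave's organization is 2 direct reports plus everyone under them: 1 + 1 = 2.

2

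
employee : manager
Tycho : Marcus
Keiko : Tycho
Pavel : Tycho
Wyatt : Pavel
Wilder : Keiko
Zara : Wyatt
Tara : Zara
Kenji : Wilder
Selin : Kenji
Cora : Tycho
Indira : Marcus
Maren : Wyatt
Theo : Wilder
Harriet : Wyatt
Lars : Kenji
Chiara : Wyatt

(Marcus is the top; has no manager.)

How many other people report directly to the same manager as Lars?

1

Lars reports to Kenji. Kenji's other direct reports are Selin — 1 peer.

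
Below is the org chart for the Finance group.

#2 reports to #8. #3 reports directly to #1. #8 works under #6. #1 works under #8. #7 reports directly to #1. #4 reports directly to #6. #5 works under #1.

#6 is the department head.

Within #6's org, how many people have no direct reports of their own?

The people in #6's organization with no one reporting to them are #4, #2, #7, #3, #5. That is 5.

5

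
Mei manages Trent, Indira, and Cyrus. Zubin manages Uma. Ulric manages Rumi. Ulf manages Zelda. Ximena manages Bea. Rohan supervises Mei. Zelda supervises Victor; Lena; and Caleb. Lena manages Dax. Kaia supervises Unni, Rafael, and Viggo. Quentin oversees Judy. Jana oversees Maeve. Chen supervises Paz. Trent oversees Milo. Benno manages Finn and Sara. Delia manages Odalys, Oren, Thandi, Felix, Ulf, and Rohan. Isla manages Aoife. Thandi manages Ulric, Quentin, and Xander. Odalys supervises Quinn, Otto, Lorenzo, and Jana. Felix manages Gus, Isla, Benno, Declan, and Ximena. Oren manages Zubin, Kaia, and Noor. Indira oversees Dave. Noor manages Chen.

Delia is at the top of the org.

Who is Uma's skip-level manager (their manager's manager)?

Uma reports to Zubin, and Zubin reports to Oren. So Uma's skip-level manager is Oren.

Oren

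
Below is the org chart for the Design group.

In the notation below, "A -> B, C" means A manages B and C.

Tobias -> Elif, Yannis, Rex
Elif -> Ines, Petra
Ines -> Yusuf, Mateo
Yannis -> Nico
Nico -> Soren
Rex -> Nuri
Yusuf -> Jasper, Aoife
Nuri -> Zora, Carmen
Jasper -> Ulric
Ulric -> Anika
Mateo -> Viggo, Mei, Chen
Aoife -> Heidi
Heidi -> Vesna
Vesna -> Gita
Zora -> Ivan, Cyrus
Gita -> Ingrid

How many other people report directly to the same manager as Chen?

Chen reports to Mateo. Mateo's other direct reports are Viggo, Mei — 2 peers.

2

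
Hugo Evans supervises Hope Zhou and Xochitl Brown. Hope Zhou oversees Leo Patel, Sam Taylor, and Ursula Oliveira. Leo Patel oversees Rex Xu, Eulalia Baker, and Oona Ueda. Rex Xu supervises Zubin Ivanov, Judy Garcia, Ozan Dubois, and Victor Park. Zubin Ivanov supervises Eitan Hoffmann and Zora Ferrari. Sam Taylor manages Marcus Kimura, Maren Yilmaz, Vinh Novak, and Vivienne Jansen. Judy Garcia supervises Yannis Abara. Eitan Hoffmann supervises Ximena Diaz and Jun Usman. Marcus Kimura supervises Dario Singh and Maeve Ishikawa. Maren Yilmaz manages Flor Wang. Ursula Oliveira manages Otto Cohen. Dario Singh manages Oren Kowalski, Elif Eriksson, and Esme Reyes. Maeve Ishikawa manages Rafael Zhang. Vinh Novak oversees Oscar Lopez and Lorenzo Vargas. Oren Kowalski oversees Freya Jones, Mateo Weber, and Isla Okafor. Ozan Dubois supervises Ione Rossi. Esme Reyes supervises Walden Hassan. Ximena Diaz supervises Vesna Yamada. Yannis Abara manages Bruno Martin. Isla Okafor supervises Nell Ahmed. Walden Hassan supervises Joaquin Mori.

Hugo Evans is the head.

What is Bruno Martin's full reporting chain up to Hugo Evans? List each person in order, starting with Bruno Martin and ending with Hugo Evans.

Bruno Martin -> Yannis Abara -> Judy Garcia -> Rex Xu -> Leo Patel -> Hope Zhou -> Hugo Evans

Bruno Martin reports to Yannis Abara. Yannis Abara reports to Judy Garcia. Judy Garcia reports to Rex Xu. Rex Xu reports to Leo Patel. Leo Patel reports to Hope Zhou. Hope Zhou reports to Hugo Evans. Hugo Evans is at the top.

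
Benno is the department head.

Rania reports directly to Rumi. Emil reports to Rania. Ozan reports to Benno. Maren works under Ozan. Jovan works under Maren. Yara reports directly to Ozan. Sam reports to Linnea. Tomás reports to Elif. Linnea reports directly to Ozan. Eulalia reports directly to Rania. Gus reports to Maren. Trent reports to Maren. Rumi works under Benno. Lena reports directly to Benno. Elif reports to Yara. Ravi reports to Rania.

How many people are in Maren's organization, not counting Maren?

Maren directly manages Gus, Jovan, Trent. Gus has no reports. Jovan has no reports. Trent has no reports. So Maren's organization is 3 direct reports plus everyone under them: 1 + 1 + 1 = 3.

3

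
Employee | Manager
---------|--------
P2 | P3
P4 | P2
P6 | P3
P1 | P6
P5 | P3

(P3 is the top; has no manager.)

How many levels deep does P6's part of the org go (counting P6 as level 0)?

1

The longest chain under P6 runs P6 → P1, which is 1 level below P6.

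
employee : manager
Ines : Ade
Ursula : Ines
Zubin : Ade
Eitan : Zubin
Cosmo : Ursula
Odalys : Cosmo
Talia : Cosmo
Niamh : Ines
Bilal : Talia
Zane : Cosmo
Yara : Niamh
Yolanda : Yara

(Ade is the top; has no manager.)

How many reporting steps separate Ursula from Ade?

2

Chain from Ursula up to Ade: Ursula → Ines → Ade. That is 2 steps up, so Ursula is 2 levels below Ade.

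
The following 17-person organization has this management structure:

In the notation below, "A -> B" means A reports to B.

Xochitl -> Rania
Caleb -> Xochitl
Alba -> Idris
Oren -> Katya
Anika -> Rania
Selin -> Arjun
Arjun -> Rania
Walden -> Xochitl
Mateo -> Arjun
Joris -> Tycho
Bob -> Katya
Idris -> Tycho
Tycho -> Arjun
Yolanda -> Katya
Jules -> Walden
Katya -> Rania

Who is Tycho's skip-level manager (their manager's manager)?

Tycho reports to Arjun, and Arjun reports to Rania. So Tycho's skip-level manager is Rania.

Rania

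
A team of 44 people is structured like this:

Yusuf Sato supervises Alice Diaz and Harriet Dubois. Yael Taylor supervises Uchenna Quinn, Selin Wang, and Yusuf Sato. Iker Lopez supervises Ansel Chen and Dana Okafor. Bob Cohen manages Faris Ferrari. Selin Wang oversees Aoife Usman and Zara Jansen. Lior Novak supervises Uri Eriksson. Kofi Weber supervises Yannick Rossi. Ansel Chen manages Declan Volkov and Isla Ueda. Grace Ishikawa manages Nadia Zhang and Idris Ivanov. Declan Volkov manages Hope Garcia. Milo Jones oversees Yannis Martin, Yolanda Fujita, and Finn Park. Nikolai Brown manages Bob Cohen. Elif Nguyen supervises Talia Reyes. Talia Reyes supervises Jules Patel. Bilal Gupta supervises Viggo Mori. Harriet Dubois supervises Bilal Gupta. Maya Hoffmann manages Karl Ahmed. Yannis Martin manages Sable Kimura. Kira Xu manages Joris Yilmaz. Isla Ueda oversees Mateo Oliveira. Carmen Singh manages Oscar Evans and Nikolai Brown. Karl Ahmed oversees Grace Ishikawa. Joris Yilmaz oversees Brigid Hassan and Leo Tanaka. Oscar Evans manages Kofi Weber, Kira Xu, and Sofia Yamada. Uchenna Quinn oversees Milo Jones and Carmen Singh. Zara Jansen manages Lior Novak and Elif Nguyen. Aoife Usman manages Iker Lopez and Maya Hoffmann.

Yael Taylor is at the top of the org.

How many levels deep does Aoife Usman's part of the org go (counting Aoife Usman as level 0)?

The longest chain under Aoife Usman runs Aoife Usman → Maya Hoffmann → Karl Ahmed → Grace Ishikawa → Idris Ivanov, which is 4 levels below Aoife Usman.

4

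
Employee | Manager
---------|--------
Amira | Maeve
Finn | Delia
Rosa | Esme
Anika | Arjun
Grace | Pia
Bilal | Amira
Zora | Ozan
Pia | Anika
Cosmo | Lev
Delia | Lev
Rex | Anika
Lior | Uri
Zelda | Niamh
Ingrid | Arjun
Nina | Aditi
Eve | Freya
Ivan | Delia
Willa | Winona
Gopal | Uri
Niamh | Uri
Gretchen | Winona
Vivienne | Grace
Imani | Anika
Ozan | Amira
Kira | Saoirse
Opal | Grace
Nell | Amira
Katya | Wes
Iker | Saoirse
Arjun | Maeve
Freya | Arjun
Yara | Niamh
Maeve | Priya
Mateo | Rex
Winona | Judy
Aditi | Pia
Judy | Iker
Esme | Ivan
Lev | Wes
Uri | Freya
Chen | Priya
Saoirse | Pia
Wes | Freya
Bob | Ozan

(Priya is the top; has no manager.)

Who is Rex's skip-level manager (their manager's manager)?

Rex reports to Anika, and Anika reports to Arjun. So Rex's skip-level manager is Arjun.

Arjun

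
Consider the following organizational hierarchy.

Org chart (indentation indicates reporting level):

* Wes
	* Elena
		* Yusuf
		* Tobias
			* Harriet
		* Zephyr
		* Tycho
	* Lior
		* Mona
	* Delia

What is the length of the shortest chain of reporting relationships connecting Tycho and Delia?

3

Tycho is 2 levels below Wes, and Delia is 1 level below Wes (their lowest common manager). The shortest path runs up from Tycho to Wes and back down to Delia: 2 + 1 = 3 links.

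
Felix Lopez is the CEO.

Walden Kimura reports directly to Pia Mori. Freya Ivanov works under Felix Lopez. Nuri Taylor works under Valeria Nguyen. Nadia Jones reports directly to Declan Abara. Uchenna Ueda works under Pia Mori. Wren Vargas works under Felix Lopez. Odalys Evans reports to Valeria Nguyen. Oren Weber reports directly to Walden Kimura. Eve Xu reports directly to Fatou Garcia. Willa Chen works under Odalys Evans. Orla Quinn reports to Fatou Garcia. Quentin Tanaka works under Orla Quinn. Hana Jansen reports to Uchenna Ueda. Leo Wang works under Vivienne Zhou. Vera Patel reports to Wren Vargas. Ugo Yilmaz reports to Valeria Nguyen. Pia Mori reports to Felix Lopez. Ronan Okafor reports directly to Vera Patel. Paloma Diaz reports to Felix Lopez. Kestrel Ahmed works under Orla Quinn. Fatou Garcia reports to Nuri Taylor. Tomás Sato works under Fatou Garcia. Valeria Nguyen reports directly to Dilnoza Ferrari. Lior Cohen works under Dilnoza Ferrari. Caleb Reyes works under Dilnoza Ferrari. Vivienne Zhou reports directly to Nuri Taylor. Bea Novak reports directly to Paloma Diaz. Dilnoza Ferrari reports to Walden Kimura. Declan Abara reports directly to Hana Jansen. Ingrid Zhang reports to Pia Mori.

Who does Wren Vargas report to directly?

Felix Lopez

Wren Vargas reports directly to Felix Lopez.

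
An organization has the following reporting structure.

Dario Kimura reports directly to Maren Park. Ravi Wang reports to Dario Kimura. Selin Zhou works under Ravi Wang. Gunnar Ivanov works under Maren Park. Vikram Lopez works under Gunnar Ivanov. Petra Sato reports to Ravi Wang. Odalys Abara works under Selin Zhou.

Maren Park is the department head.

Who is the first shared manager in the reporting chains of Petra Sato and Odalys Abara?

Ravi Wang

Petra Sato's chain of managers is Ravi Wang, Dario Kimura, Maren Park. Odalys Abara's chain of managers is Selin Zhou, Ravi Wang, Dario Kimura, Maren Park. The first manager that appears in both chains is Ravi Wang.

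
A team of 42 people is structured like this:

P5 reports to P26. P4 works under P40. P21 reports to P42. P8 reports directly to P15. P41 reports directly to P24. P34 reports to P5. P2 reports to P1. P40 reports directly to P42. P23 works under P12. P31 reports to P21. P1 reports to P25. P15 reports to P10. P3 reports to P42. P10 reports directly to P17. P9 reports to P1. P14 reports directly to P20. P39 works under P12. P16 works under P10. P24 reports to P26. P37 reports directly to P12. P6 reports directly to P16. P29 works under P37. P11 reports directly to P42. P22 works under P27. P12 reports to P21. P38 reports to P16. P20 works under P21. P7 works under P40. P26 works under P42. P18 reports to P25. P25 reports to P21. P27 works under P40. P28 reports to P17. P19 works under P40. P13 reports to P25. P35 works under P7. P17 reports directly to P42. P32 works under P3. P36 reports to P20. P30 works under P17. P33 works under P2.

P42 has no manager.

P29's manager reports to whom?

P12

P29 reports to P37, and P37 reports to P12. So P29's skip-level manager is P12.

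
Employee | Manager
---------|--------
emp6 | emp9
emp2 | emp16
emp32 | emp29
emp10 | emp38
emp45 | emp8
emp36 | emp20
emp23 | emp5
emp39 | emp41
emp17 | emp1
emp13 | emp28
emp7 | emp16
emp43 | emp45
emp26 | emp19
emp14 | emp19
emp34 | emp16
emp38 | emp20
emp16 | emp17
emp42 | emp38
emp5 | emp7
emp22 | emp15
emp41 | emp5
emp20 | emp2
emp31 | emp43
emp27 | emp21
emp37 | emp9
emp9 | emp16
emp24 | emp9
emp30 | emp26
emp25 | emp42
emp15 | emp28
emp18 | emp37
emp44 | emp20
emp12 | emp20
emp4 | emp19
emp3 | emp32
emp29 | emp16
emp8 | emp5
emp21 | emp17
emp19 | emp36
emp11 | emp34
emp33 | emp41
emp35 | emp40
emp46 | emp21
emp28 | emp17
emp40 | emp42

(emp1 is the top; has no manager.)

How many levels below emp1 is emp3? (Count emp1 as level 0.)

Chain from emp3 up to emp1: emp3 → emp32 → emp29 → emp16 → emp17 → emp1. That is 5 steps up, so emp3 is 5 levels below emp1.

5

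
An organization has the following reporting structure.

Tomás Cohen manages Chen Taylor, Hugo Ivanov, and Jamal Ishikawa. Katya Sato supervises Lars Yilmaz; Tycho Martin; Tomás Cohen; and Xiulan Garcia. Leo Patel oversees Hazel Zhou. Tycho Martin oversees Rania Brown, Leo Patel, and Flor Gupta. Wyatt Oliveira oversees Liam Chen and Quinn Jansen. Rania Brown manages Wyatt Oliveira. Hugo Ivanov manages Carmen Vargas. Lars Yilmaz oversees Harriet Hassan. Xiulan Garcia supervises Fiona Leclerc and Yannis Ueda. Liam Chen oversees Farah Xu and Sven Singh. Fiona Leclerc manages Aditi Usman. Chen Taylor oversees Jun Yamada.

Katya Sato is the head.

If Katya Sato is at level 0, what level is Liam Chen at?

4

Chain from Liam Chen up to Katya Sato: Liam Chen → Wyatt Oliveira → Rania Brown → Tycho Martin → Katya Sato. That is 4 steps up, so Liam Chen is 4 levels below Katya Sato.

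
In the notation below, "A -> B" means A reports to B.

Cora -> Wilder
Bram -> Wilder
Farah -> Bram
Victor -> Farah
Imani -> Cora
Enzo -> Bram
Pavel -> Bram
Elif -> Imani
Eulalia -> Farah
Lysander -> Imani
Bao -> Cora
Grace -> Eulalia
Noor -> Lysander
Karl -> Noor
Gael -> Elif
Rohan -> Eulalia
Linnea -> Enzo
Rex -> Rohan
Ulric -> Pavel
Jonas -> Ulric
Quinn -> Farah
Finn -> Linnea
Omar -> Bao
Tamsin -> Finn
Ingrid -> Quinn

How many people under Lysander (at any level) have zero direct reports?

The only person in Lysander's organization with no one reporting to them is Karl. That is 1.

1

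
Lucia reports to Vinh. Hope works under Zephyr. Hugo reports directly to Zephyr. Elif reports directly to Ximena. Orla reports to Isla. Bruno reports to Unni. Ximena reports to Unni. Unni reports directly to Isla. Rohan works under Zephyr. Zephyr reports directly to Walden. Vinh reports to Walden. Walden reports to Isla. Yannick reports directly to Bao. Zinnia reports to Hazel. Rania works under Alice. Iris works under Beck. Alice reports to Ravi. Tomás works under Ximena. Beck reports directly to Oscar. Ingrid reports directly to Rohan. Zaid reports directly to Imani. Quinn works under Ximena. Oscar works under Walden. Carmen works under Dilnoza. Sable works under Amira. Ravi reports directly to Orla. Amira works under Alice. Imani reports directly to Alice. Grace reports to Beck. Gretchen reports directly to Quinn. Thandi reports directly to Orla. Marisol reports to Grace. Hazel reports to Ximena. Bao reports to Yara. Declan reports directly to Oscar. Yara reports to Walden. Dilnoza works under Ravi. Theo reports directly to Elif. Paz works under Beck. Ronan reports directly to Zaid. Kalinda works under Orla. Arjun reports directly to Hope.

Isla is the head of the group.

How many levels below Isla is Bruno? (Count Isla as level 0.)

Chain from Bruno up to Isla: Bruno → Unni → Isla. That is 2 steps up, so Bruno is 2 levels below Isla.

2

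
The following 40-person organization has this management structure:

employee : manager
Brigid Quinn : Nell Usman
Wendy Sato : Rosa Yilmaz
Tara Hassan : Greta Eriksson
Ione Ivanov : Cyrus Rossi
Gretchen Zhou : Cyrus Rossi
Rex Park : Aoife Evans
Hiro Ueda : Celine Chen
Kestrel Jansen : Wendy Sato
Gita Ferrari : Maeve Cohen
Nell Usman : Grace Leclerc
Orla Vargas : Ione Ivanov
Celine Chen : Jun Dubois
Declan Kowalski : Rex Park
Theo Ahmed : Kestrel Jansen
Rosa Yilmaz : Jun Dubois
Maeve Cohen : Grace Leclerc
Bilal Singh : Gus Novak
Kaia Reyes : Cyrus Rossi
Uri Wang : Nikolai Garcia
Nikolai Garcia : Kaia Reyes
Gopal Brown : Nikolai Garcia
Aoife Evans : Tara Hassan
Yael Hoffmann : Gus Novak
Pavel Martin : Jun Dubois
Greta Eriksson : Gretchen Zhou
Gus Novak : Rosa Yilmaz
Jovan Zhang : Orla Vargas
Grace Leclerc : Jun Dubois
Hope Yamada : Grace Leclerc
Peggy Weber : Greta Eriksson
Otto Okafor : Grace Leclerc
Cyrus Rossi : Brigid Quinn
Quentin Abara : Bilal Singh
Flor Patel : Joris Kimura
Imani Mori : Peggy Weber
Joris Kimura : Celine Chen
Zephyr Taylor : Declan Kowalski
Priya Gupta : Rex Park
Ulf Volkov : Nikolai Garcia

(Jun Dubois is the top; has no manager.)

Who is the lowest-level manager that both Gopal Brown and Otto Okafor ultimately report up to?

Grace Leclerc

Gopal Brown's chain of managers is Nikolai Garcia, Kaia Reyes, Cyrus Rossi, Brigid Quinn, Nell Usman, Grace Leclerc, Jun Dubois. Otto Okafor's chain of managers is Grace Leclerc, Jun Dubois. The first manager that appears in both chains is Grace Leclerc.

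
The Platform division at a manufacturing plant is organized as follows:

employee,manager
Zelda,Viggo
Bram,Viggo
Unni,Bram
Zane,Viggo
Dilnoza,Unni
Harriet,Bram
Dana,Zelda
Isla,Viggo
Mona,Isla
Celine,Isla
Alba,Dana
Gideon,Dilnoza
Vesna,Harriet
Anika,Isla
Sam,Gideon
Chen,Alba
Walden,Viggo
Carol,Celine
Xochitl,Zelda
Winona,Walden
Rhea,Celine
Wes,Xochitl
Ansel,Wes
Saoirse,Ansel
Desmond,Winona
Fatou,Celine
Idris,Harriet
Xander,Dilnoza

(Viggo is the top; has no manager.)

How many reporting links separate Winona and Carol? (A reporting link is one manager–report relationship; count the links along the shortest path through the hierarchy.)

5

Winona is 2 levels below Viggo, and Carol is 3 levels below Viggo (their lowest common manager). The shortest path runs up from Winona to Viggo and back down to Carol: 2 + 3 = 5 links.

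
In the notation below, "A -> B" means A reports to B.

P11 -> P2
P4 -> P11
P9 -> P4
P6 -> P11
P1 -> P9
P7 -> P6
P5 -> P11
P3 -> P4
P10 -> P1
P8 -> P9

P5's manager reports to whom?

P2

P5 reports to P11, and P11 reports to P2. So P5's skip-level manager is P2.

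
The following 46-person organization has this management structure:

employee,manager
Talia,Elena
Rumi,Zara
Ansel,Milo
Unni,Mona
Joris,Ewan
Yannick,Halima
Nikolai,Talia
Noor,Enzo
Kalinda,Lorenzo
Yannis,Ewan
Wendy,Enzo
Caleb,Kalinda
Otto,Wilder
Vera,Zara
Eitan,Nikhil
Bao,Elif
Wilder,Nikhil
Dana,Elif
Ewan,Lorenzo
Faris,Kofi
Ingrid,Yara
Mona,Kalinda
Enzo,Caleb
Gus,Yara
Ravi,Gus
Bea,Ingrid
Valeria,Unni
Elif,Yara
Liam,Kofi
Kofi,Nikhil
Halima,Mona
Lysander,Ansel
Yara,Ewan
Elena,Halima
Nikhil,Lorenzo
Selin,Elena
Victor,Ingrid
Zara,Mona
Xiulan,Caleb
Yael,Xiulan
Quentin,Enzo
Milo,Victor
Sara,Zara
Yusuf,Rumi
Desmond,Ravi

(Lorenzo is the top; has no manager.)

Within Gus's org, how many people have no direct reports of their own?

The only person in Gus's organization with no one reporting to them is Desmond. That is 1.

1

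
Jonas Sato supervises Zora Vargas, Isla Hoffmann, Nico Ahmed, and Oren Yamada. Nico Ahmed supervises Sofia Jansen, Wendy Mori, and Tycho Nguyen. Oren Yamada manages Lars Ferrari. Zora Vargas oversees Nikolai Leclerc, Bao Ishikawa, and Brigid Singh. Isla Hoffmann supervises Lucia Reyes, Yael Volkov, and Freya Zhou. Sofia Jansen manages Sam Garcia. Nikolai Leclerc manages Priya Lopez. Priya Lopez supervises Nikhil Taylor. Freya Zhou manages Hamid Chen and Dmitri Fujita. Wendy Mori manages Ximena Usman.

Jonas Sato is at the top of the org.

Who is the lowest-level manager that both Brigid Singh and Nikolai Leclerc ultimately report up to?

Brigid Singh's chain of managers is Zora Vargas, Jonas Sato. Nikolai Leclerc's chain of managers is Zora Vargas, Jonas Sato. The first manager that appears in both chains is Zora Vargas.

Zora Vargas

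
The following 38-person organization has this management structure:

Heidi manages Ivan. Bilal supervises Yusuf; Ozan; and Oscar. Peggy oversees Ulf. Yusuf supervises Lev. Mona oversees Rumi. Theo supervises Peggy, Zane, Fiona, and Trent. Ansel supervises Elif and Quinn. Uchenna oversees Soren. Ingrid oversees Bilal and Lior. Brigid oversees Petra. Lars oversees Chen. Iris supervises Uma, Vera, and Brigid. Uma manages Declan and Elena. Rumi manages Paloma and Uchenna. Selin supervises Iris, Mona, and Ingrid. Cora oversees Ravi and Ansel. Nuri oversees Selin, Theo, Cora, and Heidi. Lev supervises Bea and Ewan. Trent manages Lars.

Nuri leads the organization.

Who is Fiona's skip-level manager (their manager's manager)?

Nuri

Fiona reports to Theo, and Theo reports to Nuri. So Fiona's skip-level manager is Nuri.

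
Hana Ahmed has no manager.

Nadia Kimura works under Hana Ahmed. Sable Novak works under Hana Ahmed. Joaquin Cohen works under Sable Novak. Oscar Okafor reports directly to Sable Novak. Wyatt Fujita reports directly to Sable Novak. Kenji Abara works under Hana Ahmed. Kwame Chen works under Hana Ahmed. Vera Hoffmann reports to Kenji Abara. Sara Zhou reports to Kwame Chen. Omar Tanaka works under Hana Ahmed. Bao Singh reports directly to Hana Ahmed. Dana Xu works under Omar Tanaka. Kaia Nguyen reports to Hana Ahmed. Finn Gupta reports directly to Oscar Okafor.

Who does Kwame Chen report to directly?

Hana Ahmed

Kwame Chen reports directly to Hana Ahmed.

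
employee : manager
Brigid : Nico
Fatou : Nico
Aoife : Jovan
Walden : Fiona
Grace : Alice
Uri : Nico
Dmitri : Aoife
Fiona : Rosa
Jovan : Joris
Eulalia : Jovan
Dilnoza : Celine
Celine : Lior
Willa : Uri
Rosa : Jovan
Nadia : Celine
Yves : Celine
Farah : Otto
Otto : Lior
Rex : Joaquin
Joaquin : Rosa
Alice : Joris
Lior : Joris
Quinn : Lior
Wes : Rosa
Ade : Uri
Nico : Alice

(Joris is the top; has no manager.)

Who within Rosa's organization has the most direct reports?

Direct-report counts within Rosa's organization: Rosa has 3; Joaquin has 1; Fiona has 1. The largest is 3, held by Rosa.

Rosa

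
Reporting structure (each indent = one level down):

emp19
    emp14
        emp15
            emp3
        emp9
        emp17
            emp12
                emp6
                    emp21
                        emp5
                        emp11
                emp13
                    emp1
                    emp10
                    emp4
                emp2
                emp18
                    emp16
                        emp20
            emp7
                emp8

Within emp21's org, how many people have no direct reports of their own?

2

The people in emp21's organization with no one reporting to them are emp11, emp5. That is 2.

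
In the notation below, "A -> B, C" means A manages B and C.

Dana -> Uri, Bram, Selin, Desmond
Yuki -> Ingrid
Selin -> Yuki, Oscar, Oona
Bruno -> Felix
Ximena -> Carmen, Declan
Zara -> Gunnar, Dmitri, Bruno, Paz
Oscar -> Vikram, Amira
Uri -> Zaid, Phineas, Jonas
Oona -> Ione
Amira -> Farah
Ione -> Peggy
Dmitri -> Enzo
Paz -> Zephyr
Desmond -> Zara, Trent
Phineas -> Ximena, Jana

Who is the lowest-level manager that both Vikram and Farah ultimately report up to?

Vikram's chain of managers is Oscar, Selin, Dana. Farah's chain of managers is Amira, Oscar, Selin, Dana. The first manager that appears in both chains is Oscar.

Oscar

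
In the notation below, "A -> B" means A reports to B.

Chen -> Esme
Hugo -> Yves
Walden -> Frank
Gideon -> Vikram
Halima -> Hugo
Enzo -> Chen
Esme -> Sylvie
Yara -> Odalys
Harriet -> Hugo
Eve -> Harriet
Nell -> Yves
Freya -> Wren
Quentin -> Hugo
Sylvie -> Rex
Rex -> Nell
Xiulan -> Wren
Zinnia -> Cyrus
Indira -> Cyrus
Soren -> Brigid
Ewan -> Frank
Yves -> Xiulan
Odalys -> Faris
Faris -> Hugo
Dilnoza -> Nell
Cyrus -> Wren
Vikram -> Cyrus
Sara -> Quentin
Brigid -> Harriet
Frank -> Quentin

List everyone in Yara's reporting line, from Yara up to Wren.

Yara -> Odalys -> Faris -> Hugo -> Yves -> Xiulan -> Wren

Yara reports to Odalys. Odalys reports to Faris. Faris reports to Hugo. Hugo reports to Yves. Yves reports to Xiulan. Xiulan reports to Wren. Wren is at the top.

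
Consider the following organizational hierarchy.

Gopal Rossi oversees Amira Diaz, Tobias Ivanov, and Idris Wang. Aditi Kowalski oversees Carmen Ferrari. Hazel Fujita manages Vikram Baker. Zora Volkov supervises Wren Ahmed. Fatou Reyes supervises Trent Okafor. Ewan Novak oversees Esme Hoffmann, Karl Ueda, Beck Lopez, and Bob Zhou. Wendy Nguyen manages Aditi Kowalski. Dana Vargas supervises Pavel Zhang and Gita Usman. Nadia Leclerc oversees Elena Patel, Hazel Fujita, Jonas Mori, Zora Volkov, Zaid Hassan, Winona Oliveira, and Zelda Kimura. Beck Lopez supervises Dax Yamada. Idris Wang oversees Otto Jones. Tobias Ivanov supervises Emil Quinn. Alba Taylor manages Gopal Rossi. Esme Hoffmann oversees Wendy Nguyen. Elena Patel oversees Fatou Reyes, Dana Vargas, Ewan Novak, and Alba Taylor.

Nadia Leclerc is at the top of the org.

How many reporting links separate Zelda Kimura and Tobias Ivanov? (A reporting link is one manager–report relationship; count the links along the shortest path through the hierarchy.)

5

Zelda Kimura is 1 level below Nadia Leclerc, and Tobias Ivanov is 4 levels below Nadia Leclerc (their lowest common manager). The shortest path runs up from Zelda Kimura to Nadia Leclerc and back down to Tobias Ivanov: 1 + 4 = 5 links.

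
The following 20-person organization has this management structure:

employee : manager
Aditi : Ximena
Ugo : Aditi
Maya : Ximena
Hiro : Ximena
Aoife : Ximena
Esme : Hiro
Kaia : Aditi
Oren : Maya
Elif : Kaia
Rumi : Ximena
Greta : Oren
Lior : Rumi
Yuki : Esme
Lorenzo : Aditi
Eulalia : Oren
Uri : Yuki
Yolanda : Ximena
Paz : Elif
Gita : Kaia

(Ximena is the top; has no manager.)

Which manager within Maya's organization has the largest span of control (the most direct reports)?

Direct-report counts within Maya's organization: Maya has 1; Oren has 2. The largest is 2, held by Oren.

Oren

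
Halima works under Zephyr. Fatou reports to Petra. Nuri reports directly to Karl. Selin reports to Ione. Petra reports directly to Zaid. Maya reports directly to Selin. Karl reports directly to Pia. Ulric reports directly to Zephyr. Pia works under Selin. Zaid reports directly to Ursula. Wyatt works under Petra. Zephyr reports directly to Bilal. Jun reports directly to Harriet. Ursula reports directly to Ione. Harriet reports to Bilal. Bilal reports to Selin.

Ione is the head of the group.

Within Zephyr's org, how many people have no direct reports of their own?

The people in Zephyr's organization with no one reporting to them are Ulric, Halima. That is 2.

2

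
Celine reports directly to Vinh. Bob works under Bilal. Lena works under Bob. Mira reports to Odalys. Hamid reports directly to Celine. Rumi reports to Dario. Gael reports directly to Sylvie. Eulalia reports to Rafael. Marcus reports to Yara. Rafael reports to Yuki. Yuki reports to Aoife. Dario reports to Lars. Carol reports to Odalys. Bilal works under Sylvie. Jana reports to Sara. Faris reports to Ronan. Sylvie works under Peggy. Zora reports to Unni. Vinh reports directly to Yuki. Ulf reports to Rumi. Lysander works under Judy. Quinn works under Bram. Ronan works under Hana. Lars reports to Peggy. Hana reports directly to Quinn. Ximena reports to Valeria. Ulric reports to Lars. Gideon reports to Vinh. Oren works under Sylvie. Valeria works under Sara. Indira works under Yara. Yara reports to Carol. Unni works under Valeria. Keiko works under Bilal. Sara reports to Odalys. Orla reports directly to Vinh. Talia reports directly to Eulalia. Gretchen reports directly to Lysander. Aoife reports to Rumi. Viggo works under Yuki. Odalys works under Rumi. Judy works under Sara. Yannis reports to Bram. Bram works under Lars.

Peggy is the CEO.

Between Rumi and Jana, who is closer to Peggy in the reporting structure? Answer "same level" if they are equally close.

Rumi is 3 levels below Peggy; Jana is 6. Rumi is higher.

Rumi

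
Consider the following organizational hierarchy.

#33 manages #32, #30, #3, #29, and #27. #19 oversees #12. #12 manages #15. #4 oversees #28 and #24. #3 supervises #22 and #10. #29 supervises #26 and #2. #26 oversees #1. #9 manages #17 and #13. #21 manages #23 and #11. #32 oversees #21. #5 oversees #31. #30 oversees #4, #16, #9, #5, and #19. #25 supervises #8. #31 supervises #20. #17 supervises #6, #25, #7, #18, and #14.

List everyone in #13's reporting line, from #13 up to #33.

#13 reports to #9. #9 reports to #30. #30 reports to #33. #33 is at the top.

#13 -> #9 -> #30 -> #33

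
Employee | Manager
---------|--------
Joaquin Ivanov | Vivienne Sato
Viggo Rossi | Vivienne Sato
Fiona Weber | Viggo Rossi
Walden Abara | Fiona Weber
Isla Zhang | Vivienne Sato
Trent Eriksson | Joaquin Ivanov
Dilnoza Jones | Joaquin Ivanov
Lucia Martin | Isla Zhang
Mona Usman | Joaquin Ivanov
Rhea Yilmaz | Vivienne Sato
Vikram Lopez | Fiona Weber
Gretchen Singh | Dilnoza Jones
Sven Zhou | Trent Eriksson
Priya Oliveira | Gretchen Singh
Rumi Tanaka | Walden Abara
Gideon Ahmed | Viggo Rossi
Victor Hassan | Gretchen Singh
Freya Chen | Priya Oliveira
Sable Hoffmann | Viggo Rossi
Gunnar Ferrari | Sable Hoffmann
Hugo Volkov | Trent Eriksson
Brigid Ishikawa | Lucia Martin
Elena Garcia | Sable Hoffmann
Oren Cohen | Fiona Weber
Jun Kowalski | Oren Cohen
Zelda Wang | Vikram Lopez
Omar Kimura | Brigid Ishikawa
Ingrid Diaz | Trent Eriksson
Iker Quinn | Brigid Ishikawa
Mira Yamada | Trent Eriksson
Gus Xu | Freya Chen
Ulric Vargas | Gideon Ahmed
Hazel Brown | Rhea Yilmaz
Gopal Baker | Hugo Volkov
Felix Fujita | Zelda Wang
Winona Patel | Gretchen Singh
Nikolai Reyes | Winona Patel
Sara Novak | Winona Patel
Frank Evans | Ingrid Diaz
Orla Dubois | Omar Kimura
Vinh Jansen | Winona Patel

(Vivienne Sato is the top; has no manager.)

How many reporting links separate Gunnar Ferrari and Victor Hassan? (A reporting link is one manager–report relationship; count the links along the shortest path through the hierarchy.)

7

Gunnar Ferrari is 3 levels below Vivienne Sato, and Victor Hassan is 4 levels below Vivienne Sato (their lowest common manager). The shortest path runs up from Gunnar Ferrari to Vivienne Sato and back down to Victor Hassan: 3 + 4 = 7 links.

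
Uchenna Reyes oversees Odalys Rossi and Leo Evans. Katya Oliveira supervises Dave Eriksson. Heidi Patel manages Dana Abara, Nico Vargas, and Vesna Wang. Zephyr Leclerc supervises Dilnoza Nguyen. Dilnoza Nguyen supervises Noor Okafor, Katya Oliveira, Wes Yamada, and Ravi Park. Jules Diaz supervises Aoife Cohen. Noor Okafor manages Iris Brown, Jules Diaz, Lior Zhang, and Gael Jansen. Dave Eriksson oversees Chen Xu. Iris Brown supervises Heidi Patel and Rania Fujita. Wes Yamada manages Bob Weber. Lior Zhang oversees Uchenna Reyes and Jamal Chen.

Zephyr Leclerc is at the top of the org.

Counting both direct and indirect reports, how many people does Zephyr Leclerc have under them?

Zephyr Leclerc directly manages Dilnoza Nguyen. Under Dilnoza Nguyen: Ravi Park, Katya Oliveira, Dave Eriksson, Chen Xu, Wes Yamada, Bob Weber, Noor Okafor, Gael Jansen, Lior Zhang, Jamal Chen, Uchenna Reyes, Leo Evans, Odalys Rossi, Jules Diaz, Aoife Cohen, Iris Brown, Rania Fujita, Heidi Patel, Vesna Wang, Nico Vargas, Dana Abara (21). That's 22 in total.

22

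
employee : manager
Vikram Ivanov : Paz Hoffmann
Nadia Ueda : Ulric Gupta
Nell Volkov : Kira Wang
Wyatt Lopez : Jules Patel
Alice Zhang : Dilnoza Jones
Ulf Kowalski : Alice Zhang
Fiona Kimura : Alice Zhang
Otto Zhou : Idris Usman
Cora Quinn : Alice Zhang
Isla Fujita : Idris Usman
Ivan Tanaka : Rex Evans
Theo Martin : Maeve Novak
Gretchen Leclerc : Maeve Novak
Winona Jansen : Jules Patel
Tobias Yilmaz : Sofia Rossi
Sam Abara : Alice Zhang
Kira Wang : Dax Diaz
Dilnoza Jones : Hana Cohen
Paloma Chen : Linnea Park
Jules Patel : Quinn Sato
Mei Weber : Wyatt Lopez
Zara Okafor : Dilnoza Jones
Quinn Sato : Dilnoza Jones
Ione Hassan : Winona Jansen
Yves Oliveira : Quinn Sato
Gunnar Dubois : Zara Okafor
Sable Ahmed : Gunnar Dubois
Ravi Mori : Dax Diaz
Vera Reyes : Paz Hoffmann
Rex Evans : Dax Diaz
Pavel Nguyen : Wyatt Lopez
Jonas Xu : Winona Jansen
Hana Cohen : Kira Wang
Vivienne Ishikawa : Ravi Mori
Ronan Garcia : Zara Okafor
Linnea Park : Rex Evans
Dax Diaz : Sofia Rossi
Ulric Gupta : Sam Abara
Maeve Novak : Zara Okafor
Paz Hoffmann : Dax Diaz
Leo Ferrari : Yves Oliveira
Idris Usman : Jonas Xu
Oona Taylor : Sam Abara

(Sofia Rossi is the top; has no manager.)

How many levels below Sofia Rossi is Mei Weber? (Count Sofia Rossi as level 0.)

8

Chain from Mei Weber up to Sofia Rossi: Mei Weber → Wyatt Lopez → Jules Patel → Quinn Sato → Dilnoza Jones → Hana Cohen → Kira Wang → Dax Diaz → Sofia Rossi. That is 8 steps up, so Mei Weber is 8 levels below Sofia Rossi.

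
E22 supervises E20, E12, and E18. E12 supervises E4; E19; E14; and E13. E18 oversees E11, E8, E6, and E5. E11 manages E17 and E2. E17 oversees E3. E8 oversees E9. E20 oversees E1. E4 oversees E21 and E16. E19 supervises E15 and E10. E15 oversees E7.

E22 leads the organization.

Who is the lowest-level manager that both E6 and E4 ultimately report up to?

E22

E6's chain of managers is E18, E22. E4's chain of managers is E12, E22. The first manager that appears in both chains is E22.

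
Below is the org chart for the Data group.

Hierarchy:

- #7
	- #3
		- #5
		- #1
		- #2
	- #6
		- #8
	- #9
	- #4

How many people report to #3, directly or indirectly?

3

#3 directly manages #5, #1, #2. #5 has no reports. #1 has no reports. #2 has no reports. So #3's organization is 3 direct reports plus everyone under them: 1 + 1 + 1 = 3.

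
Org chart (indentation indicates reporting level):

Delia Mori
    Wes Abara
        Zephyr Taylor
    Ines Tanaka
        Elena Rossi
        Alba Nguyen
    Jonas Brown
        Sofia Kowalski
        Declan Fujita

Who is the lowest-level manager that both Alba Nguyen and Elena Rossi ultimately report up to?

Ines Tanaka

Alba Nguyen's chain of managers is Ines Tanaka, Delia Mori. Elena Rossi's chain of managers is Ines Tanaka, Delia Mori. The first manager that appears in both chains is Ines Tanaka.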